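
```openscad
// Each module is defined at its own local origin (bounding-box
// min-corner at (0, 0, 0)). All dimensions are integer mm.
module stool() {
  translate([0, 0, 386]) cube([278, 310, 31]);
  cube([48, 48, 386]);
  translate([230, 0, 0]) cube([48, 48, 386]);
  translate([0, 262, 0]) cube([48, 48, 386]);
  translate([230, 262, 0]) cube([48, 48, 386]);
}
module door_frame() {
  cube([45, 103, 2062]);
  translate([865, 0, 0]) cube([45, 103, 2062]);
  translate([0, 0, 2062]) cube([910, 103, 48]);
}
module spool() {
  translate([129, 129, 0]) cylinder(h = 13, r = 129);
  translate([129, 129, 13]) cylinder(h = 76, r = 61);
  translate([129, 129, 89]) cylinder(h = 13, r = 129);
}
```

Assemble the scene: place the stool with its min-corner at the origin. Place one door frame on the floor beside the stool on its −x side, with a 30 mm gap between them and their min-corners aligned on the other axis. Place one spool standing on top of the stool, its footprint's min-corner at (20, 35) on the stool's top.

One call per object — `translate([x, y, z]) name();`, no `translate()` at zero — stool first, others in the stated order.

stool();
translate([-940, 0, 0]) door_frame();
translate([20, 35, 417]) spool();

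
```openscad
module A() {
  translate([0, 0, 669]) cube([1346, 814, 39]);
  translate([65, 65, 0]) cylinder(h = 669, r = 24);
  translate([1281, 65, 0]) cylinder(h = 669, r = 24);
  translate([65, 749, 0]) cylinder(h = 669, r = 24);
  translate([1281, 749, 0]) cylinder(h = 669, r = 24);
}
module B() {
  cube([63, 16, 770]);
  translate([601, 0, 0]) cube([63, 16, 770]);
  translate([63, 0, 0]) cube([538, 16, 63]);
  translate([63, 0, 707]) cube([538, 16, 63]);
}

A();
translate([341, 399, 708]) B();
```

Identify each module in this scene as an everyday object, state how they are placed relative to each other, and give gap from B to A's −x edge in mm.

A is a table. B is a picture frame. The picture frame is on top of the table, centred. The gap from the picture frame to the table's −x edge is 341 mm.

The picture frame's min-x is at 341; the table's min-x is 0; gap = 341 mm.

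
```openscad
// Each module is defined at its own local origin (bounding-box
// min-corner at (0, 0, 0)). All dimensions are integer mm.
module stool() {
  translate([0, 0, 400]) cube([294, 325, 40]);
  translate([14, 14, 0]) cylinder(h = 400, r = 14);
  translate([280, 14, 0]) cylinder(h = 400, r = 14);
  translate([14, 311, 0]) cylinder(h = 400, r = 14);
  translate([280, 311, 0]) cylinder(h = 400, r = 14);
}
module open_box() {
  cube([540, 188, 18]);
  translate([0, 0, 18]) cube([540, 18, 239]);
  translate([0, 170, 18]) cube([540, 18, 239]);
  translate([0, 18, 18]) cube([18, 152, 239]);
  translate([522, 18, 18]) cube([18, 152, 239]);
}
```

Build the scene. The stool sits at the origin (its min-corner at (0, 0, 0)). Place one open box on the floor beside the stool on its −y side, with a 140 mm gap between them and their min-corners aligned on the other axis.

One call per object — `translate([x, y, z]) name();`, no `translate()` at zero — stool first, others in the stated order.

stool();
translate([0, -328, 0]) open_box();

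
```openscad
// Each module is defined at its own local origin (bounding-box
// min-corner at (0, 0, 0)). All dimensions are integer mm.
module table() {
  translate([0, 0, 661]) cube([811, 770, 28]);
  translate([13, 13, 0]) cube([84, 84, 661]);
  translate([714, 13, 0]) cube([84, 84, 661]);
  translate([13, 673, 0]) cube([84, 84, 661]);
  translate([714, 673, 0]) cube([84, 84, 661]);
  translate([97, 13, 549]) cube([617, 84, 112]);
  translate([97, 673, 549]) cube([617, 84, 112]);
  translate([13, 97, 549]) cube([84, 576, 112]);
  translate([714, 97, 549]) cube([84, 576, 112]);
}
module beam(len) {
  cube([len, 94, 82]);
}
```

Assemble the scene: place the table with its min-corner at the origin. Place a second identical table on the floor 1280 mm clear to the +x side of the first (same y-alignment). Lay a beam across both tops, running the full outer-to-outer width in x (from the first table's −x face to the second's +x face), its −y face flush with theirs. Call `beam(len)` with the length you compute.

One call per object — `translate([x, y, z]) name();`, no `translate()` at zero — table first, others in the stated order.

table();
translate([2091, 0, 0]) table();
translate([0, 0, 689]) beam(2902);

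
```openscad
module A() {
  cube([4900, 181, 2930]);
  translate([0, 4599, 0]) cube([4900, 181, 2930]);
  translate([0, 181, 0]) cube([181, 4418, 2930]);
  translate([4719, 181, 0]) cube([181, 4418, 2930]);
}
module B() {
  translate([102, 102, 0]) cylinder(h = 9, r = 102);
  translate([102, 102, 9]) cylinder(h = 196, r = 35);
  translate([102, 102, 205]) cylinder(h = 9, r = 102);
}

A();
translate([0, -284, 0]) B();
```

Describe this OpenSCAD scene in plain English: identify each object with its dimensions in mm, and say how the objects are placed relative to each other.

A is the wall frame of a small rectangular building: four walls, each 2930 mm tall and 181 mm thick, enclosing a footprint 4900 mm (x) by 4780 mm (y) outside-to-outside, with no floor or roof. The front and back walls (the −y and +y sides) span the full width; the two side walls fit between them.

B is a spool: two coaxial disc flanges of radius 102 mm and thickness 9 mm, joined by a core cylinder of radius 35 mm and height 196 mm. The lower flange rests on z = 0 and the three cylinders share a vertical axis.

The spool is on the floor beside the house frame on its −y side.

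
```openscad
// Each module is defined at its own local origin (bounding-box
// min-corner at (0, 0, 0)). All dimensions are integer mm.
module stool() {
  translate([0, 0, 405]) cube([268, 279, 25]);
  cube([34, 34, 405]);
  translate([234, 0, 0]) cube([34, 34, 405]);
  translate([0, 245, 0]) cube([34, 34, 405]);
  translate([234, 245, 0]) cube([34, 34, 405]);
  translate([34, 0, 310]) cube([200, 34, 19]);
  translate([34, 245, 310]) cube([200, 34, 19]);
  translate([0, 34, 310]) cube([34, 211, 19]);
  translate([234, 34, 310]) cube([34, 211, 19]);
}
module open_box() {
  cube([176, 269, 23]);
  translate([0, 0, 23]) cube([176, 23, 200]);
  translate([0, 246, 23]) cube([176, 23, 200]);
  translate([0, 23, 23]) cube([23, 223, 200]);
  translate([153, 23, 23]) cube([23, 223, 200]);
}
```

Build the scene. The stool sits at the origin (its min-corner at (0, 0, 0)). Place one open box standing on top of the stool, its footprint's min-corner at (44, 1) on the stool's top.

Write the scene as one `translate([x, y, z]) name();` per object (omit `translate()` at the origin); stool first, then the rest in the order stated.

stool();
translate([44, 1, 430]) open_box();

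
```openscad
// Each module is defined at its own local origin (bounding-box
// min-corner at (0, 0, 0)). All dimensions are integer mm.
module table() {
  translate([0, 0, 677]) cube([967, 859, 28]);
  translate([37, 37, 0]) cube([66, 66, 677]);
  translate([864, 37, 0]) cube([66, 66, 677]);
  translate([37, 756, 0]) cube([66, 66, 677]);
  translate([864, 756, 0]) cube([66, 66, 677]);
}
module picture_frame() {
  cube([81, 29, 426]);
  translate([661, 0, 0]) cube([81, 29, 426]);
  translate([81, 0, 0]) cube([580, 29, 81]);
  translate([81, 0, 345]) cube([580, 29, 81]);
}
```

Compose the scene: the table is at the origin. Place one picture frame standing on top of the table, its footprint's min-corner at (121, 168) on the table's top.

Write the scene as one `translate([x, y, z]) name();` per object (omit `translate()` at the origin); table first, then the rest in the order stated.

table();
translate([121, 168, 705]) picture_frame();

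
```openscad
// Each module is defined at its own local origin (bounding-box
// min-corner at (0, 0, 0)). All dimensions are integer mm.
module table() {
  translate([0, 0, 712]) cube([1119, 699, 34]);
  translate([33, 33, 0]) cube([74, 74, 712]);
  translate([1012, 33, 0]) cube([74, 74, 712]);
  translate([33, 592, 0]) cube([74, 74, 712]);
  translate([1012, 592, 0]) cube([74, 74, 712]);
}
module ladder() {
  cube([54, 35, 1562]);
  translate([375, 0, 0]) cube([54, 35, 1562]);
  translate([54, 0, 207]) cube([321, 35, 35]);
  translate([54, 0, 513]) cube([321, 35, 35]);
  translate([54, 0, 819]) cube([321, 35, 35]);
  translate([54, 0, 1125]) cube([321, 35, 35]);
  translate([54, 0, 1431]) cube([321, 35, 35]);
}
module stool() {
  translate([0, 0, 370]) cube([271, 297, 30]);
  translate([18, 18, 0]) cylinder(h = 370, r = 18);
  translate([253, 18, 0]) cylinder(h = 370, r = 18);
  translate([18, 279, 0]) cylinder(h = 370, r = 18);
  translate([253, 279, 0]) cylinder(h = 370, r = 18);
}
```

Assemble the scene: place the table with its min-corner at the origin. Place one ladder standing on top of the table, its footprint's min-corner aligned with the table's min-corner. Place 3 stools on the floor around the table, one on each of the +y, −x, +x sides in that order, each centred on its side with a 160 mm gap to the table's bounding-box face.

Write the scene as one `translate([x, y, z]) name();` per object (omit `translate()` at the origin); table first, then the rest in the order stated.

table();
translate([0, 0, 746]) ladder();
translate([424, 859, 0]) stool();
translate([-431, 201, 0]) stool();
translate([1279, 201, 0]) stool();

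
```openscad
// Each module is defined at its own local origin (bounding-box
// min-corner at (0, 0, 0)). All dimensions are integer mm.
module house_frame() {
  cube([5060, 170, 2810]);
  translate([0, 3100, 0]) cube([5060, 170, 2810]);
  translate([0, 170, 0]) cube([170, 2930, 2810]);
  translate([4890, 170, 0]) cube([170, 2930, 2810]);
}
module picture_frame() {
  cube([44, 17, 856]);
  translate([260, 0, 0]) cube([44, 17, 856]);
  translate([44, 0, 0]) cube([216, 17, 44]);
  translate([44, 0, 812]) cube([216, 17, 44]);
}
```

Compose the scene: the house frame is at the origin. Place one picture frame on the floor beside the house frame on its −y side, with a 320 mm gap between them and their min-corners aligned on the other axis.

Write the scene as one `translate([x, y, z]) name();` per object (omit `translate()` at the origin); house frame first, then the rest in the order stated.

house_frame();
translate([0, -337, 0]) picture_frame();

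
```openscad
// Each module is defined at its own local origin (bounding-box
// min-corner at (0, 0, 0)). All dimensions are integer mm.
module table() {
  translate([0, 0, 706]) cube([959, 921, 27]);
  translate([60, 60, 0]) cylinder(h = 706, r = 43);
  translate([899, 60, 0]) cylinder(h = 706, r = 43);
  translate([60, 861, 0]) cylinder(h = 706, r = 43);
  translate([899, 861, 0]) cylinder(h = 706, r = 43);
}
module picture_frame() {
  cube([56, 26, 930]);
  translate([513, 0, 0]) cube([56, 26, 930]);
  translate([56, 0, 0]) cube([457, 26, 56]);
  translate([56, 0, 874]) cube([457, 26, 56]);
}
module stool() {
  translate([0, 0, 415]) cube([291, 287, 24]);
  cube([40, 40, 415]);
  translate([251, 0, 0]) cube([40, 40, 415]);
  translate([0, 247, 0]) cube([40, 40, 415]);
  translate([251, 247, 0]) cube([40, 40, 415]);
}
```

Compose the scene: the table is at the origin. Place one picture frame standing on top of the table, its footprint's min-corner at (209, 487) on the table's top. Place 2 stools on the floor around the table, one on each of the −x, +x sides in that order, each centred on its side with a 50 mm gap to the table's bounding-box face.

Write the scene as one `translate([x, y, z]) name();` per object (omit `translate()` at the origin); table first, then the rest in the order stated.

table();
translate([209, 487, 733]) picture_frame();
translate([-341, 317, 0]) stool();
translate([1009, 317, 0]) stool();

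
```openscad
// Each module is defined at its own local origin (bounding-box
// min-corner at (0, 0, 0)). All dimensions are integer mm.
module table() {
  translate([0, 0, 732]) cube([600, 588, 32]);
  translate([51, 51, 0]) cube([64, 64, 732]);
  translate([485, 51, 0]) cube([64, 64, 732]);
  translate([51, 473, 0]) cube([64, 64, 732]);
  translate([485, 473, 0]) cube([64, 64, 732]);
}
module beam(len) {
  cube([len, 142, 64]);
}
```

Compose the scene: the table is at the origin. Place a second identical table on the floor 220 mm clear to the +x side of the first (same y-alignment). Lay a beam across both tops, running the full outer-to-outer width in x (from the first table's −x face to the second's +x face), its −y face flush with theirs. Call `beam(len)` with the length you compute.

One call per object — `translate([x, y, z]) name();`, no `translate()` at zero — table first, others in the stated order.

table();
translate([820, 0, 0]) table();
translate([0, 0, 764]) beam(1420);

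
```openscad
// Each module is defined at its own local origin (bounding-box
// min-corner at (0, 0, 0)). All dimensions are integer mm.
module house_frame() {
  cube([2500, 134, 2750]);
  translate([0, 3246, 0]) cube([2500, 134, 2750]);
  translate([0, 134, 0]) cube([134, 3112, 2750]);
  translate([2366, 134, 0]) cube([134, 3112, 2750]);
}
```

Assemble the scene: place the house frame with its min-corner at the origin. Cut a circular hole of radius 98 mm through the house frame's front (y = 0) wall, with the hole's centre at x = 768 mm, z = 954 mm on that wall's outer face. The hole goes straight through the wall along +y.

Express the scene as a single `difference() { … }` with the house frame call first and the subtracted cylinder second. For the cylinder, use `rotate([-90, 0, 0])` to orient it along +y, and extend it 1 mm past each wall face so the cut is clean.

difference() {
  house_frame();
  translate([768, -1, 954]) rotate([-90, 0, 0]) cylinder(h = 136, r = 98);
}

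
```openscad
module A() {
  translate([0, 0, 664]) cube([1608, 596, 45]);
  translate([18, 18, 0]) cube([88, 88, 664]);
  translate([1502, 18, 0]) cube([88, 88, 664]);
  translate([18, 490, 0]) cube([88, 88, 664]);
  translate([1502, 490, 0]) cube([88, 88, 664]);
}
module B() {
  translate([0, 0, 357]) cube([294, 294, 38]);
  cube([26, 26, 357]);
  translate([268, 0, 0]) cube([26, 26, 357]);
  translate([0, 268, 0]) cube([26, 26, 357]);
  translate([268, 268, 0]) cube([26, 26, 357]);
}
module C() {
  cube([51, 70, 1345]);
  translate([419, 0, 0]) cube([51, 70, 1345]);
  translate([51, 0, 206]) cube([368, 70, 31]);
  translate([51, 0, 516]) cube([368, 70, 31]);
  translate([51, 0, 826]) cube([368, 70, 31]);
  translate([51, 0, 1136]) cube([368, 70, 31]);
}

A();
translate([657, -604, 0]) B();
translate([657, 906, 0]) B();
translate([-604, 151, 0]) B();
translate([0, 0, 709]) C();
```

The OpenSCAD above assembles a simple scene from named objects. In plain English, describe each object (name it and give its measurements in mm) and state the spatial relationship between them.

A is a rectangular dining table. The top is 1608×596×45 mm with its upper surface at z = 709 mm. It stands on four 88×88 mm square legs, each inset 18 mm from the nearest pair of top edges, running from the floor to the underside of the top.

B is a simple wooden stool: a rectangular seat 294 mm (x) by 294 mm (y), 38 mm thick, top face at z = 395 mm, on four square legs, each 26×26 mm in cross-section. The legs rest on z = 0, each flush with a corner of the seat.

C is a wooden ladder with two side rails of 51×70 mm section and 1345 mm height, set 470 mm apart overall. Between them run 4 rectangular rungs (70 mm deep, 31 mm thick), front faces flush with the rails' −y face. The bottom of the first rung is 206 mm above the floor and each subsequent rung is 310 mm higher than the one below.

Three stools sit around the table at the −y, +y, −x sides. The ladder is on top of the table.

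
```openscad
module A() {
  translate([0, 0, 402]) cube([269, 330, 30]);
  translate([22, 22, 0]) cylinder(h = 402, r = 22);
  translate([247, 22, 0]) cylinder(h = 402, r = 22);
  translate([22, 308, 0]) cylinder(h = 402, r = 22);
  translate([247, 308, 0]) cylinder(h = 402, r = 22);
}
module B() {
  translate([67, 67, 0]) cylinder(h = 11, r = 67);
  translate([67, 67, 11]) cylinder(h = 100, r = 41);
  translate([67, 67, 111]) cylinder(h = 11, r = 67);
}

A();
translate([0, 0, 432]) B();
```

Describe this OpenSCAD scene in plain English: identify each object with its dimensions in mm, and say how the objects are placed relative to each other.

A is a four-legged stool. The seat is a 269×330×30 mm slab whose top surface is at z = 432 mm; four round legs, each 44 mm in diameter, run from the floor (z = 0) to the underside of the seat, each leg's axis is inset half a diameter from the nearest pair of seat edges (so the leg's bounding box is flush with the corner).

B is a spool: two coaxial disc flanges of radius 67 mm and thickness 11 mm, joined by a core cylinder of radius 41 mm and height 100 mm. The lower flange rests on z = 0 and the three cylinders share a vertical axis.

The spool is on top of the stool.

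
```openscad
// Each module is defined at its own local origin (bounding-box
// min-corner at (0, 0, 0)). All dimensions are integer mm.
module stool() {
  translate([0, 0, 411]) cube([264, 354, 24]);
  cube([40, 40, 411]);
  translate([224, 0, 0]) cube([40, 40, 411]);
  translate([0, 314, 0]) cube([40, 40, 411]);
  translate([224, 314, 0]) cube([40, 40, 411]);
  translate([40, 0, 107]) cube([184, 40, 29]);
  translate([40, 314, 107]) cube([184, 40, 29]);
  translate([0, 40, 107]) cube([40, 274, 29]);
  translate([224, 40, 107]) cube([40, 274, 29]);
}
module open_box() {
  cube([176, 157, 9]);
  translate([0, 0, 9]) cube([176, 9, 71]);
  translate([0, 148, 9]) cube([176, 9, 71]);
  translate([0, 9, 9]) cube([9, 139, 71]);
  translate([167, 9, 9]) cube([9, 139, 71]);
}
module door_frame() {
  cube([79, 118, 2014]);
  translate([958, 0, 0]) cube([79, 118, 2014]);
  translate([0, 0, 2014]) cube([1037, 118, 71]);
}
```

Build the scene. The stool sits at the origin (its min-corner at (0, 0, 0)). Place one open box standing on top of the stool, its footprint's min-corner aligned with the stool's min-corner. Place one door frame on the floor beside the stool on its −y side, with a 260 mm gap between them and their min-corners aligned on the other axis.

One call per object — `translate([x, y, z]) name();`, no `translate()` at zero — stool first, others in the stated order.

stool();
translate([0, 0, 435]) open_box();
translate([0, -378, 0]) door_frame();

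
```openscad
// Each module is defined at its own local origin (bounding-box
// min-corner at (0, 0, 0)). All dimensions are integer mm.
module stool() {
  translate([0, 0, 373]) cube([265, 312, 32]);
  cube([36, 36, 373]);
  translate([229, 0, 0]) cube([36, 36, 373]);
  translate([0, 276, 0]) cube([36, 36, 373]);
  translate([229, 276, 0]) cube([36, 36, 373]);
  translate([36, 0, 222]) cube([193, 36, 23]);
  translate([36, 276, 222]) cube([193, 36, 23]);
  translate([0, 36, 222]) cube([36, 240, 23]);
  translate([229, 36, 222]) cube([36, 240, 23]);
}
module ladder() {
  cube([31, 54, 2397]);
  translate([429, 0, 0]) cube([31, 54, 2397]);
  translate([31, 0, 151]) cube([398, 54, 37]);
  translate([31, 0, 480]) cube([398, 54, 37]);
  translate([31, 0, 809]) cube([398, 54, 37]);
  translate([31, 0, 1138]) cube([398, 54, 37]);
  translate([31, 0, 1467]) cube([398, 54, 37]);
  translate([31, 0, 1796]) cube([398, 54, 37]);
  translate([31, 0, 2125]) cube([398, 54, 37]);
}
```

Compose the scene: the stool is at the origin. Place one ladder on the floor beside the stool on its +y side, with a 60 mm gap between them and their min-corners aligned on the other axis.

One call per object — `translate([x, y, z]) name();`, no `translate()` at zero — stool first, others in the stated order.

stool();
translate([0, 372, 0]) ladder();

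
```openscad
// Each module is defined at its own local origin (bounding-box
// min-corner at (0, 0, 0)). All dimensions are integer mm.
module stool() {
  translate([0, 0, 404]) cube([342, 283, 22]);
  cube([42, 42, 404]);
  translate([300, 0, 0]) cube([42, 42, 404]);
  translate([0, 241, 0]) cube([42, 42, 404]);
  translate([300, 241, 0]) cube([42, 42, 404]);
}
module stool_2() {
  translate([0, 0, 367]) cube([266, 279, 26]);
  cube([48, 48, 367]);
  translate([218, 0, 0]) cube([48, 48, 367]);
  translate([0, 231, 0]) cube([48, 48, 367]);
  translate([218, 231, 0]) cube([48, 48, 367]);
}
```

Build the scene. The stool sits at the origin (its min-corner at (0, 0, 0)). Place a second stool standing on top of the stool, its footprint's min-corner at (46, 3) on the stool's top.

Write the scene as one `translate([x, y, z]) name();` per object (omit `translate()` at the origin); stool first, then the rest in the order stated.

stool();
translate([46, 3, 426]) stool_2();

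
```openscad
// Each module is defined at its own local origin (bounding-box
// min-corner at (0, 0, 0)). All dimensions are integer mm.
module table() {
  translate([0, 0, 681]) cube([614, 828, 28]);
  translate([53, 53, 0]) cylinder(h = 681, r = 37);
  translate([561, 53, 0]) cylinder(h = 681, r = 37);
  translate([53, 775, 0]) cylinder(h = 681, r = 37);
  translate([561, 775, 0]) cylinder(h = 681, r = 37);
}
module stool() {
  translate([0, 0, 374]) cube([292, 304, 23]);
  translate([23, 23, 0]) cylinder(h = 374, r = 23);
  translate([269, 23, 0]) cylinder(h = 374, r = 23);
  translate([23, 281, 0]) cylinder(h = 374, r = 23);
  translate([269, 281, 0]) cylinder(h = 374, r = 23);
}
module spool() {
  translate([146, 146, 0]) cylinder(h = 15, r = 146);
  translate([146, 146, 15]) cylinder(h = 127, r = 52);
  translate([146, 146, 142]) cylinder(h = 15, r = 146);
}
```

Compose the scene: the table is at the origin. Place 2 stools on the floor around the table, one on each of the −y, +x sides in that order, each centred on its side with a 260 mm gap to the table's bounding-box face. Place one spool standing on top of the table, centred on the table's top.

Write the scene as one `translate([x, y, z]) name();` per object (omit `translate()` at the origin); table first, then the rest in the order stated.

table();
translate([161, -564, 0]) stool();
translate([874, 262, 0]) stool();
translate([161, 268, 709]) spool();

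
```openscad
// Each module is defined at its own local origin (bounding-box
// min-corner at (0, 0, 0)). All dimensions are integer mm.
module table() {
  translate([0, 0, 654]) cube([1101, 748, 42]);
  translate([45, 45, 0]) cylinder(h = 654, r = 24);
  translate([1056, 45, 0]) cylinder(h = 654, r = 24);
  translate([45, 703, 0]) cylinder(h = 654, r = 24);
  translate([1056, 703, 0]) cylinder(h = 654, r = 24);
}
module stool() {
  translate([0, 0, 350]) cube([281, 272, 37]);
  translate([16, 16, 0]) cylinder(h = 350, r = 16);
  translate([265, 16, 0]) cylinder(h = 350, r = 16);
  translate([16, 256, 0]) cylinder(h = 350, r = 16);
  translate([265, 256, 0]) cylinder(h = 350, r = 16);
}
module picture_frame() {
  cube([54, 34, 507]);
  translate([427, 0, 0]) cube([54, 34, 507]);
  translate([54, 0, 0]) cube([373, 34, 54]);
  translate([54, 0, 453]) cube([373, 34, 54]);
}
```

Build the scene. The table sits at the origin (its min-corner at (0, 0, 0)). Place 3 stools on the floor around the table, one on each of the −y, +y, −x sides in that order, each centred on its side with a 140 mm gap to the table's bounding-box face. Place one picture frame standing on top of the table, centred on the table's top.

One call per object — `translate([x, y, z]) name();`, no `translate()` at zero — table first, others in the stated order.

table();
translate([410, -412, 0]) stool();
translate([410, 888, 0]) stool();
translate([-421, 238, 0]) stool();
translate([310, 357, 696]) picture_frame();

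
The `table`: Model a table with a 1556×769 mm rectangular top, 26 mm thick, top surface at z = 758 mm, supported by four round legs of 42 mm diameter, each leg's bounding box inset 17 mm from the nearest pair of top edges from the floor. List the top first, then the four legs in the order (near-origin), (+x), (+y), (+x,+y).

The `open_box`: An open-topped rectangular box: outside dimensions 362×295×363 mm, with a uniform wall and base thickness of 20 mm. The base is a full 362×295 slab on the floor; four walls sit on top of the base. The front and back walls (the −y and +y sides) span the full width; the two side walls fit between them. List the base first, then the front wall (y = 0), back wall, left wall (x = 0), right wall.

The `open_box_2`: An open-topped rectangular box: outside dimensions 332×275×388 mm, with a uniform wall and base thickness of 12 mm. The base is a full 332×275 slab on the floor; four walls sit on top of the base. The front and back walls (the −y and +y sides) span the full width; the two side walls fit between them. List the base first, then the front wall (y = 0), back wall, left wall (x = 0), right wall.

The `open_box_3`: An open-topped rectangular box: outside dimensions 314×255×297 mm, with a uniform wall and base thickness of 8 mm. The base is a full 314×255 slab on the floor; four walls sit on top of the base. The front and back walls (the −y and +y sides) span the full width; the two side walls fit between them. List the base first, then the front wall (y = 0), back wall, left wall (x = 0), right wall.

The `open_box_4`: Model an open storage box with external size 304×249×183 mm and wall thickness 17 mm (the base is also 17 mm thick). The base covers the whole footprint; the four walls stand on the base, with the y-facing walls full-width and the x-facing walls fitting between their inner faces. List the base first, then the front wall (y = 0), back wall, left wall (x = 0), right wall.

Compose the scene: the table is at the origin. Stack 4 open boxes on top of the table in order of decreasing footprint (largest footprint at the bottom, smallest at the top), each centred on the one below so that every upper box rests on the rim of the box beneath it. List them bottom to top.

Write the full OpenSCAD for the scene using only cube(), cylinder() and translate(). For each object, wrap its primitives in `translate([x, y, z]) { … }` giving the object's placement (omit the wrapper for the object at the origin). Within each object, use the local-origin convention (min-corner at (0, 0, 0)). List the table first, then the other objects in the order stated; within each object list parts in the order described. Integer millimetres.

translate([0, 0, 732]) cube([1556, 769, 26]);
translate([38, 38, 0]) cylinder(h = 732, r = 21);
translate([1518, 38, 0]) cylinder(h = 732, r = 21);
translate([38, 731, 0]) cylinder(h = 732, r = 21);
translate([1518, 731, 0]) cylinder(h = 732, r = 21);
translate([597, 237, 758]) {
  cube([362, 295, 20]);
  translate([0, 0, 20]) cube([362, 20, 343]);
  translate([0, 275, 20]) cube([362, 20, 343]);
  translate([0, 20, 20]) cube([20, 255, 343]);
  translate([342, 20, 20]) cube([20, 255, 343]);
}
translate([612, 247, 1121]) {
  cube([332, 275, 12]);
  translate([0, 0, 12]) cube([332, 12, 376]);
  translate([0, 263, 12]) cube([332, 12, 376]);
  translate([0, 12, 12]) cube([12, 251, 376]);
  translate([320, 12, 12]) cube([12, 251, 376]);
}
translate([621, 257, 1509]) {
  cube([314, 255, 8]);
  translate([0, 0, 8]) cube([314, 8, 289]);
  translate([0, 247, 8]) cube([314, 8, 289]);
  translate([0, 8, 8]) cube([8, 239, 289]);
  translate([306, 8, 8]) cube([8, 239, 289]);
}
translate([626, 260, 1806]) {
  cube([304, 249, 17]);
  translate([0, 0, 17]) cube([304, 17, 166]);
  translate([0, 232, 17]) cube([304, 17, 166]);
  translate([0, 17, 17]) cube([17, 215, 166]);
  translate([287, 17, 17]) cube([17, 215, 166]);
}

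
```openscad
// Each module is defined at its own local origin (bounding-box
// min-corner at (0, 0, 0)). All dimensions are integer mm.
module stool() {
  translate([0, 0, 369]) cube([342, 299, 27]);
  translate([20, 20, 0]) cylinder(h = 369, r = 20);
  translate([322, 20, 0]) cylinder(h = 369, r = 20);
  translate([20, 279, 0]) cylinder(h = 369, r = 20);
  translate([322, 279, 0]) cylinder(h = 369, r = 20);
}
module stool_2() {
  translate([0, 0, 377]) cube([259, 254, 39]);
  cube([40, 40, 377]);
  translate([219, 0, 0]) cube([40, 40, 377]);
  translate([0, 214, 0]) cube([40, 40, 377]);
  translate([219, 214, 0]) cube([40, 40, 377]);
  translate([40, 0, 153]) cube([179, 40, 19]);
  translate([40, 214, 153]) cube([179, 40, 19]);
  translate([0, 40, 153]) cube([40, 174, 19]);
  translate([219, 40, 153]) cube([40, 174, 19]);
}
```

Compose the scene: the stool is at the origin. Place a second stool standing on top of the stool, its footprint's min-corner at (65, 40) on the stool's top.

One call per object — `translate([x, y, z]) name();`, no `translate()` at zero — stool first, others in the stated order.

stool();
translate([65, 40, 396]) stool_2();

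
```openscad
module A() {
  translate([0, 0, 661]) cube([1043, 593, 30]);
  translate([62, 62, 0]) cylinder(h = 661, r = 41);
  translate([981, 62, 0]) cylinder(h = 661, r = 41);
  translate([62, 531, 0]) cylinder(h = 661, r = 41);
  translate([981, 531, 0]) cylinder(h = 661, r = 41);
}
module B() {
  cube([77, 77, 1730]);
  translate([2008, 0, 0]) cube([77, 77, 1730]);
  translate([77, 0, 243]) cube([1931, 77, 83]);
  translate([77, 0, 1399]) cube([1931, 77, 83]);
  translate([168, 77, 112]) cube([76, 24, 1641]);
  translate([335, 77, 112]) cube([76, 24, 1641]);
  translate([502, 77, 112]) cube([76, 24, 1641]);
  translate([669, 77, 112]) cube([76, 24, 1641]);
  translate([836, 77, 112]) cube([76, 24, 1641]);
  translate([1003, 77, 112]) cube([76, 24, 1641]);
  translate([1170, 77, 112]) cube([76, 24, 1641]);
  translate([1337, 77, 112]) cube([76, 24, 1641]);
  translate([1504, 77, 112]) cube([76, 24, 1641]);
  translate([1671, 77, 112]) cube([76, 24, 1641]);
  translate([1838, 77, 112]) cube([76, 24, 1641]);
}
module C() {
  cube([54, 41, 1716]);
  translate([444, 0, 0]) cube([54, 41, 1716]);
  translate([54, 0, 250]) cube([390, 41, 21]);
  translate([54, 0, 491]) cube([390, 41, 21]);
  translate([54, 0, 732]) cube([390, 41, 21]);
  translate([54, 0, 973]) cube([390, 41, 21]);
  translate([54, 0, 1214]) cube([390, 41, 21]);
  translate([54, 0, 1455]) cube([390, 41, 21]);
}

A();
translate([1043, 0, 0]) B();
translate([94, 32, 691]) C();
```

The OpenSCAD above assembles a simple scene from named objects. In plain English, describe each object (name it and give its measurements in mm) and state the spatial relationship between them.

A is a table with a 1043×593 mm rectangular top, 30 mm thick, top surface at z = 691 mm, supported by four round legs of 82 mm diameter, each leg's bounding box inset 21 mm from the nearest pair of top edges, running from the floor.

B is a fence section. Two 77×77 mm posts, 1730 mm tall, stand on the floor with a clear span of 1931 mm between their inner faces. Two horizontal rails of 77×83 mm section span the gap between the posts with their undersides at z = 243 mm and z = 1399 mm, flush with the posts' −y face. 11 pickets, each 76 mm wide, 24 mm thick and 1641 mm tall, are fixed to the +y face of the rails with their bottoms at z = 112 mm, evenly spaced across the span with equal gaps (rounded down to the nearest mm) at the −x end and between each pair — any rounding remainder accumulates at the +x end.

C is a straight ladder. Two 54×41 mm vertical rails, 1716 mm tall, stand 498 mm apart (outside-to-outside) with their front faces coplanar on the −y side. 6 rungs, each 41 mm deep and 21 mm tall, span between the inner faces of the rails, front faces flush with the rails. The lowest rung's underside is at z = 250 mm and rungs are spaced 241 mm apart (underside to underside).

The fence section is against the table's +x side, with their −y faces flush. The ladder is on top of the table.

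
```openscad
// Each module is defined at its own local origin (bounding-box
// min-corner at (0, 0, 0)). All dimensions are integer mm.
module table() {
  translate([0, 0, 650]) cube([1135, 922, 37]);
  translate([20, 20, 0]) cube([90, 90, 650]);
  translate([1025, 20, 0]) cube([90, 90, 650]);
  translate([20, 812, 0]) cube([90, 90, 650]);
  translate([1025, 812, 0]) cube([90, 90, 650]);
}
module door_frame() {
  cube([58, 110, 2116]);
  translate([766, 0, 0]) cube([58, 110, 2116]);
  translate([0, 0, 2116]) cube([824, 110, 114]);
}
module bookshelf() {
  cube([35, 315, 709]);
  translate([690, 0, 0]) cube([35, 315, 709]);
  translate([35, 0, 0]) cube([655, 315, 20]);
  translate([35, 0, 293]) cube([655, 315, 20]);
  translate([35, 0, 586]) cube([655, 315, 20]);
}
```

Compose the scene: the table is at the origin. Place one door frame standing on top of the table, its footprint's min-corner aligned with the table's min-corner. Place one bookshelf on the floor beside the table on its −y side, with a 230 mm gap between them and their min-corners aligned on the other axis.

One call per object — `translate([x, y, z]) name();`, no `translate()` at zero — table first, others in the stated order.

table();
translate([0, 0, 687]) door_frame();
translate([0, -545, 0]) bookshelf();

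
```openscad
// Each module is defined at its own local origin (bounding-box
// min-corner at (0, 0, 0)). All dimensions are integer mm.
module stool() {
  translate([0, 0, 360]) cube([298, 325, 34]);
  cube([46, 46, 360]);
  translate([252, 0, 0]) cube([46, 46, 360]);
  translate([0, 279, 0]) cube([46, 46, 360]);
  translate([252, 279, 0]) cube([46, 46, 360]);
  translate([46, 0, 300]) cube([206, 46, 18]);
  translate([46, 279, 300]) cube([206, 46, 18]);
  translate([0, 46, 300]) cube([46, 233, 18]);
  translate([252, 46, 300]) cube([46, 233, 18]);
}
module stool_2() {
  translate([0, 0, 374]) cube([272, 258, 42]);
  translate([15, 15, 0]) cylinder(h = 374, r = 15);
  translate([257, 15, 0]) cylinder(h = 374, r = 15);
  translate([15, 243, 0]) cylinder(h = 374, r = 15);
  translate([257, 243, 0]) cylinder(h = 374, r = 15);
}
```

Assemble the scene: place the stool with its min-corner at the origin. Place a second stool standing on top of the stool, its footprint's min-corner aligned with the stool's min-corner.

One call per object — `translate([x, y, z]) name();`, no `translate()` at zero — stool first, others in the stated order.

stool();
translate([0, 0, 394]) stool_2();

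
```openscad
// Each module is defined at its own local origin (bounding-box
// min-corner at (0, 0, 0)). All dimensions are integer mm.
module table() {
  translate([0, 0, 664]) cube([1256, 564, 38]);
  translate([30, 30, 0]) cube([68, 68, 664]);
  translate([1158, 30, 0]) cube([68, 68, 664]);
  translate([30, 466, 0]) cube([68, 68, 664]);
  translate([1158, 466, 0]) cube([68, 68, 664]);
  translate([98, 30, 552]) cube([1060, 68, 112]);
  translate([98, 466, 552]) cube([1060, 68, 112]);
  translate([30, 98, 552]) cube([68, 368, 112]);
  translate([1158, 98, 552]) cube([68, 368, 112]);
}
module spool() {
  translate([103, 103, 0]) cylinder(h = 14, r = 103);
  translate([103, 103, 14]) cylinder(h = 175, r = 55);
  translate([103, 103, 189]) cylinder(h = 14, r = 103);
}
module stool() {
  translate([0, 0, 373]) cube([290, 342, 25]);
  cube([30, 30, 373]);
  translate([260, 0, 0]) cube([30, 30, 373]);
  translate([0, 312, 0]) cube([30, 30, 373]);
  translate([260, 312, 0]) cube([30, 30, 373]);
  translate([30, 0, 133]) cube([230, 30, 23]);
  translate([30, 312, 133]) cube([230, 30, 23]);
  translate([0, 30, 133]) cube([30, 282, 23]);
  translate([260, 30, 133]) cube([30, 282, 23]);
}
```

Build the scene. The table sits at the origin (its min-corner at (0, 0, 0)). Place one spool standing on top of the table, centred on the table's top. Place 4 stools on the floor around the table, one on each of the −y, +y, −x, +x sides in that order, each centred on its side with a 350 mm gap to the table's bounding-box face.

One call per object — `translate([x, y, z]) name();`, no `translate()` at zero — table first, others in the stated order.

table();
translate([525, 179, 702]) spool();
translate([483, -692, 0]) stool();
translate([483, 914, 0]) stool();
translate([-640, 111, 0]) stool();
translate([1606, 111, 0]) stool();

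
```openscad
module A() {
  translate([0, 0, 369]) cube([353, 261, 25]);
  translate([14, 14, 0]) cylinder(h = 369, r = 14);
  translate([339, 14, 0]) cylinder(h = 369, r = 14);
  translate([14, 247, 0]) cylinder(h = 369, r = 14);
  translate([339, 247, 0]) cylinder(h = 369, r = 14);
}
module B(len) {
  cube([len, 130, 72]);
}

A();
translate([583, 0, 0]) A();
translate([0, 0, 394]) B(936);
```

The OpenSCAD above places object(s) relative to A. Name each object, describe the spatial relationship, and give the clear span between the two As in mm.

A is a stool. B is a beam. A beam spans the tops of two stools. The clear span between the two stools is 230 mm.

Second stool starts at x = 583; first ends at x = 353; clear span = 583 − 353 = 230 mm.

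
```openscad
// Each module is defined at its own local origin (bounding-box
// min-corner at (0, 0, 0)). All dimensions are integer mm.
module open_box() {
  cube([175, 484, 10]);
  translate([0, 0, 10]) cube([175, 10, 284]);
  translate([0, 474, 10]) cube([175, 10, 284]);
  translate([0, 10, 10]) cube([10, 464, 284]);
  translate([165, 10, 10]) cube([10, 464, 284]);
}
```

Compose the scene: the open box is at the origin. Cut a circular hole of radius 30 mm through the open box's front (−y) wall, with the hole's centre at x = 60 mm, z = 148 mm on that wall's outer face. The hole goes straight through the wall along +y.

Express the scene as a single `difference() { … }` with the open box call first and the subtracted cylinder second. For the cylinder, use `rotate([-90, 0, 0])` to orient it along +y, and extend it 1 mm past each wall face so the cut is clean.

difference() {
  open_box();
  translate([60, -1, 148]) rotate([-90, 0, 0]) cylinder(h = 12, r = 30);
}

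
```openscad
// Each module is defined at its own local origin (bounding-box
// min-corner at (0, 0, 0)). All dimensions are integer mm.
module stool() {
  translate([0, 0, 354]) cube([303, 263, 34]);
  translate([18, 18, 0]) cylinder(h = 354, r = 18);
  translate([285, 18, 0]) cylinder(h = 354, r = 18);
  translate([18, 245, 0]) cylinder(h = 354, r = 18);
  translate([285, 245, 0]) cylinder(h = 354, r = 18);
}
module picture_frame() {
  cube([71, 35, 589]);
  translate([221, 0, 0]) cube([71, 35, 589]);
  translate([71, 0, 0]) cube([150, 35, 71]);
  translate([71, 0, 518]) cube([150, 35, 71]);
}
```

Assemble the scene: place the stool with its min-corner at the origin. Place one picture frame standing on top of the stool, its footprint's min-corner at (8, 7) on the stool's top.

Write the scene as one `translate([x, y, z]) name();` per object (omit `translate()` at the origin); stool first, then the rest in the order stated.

stool();
translate([8, 7, 388]) picture_frame();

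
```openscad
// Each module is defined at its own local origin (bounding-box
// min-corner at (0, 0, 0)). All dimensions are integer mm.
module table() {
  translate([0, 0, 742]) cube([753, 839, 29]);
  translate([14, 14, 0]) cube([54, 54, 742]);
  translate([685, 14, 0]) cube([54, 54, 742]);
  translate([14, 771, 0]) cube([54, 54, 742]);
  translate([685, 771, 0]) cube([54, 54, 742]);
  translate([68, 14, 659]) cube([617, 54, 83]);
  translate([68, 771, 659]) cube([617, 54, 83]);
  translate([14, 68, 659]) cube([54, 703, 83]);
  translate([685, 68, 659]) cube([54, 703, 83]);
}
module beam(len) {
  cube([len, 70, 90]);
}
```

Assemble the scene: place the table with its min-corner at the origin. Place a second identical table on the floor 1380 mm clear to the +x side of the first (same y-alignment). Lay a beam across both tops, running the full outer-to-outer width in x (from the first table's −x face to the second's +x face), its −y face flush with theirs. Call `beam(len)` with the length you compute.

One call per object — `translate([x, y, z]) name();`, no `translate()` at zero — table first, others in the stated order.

table();
translate([2133, 0, 0]) table();
translate([0, 0, 771]) beam(2886);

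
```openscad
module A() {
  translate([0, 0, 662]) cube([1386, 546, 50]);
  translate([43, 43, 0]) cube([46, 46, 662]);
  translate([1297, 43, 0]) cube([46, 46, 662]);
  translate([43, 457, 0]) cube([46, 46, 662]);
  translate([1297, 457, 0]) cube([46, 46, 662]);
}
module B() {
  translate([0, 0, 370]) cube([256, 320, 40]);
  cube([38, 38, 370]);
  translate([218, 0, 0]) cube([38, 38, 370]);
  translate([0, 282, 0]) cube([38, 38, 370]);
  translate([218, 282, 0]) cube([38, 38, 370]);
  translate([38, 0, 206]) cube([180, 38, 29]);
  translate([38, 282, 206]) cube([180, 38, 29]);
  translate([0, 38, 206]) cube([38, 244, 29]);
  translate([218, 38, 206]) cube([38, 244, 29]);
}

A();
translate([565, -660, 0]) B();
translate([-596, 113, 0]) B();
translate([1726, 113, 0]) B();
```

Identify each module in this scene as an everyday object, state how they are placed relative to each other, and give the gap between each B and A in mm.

Each stool's nearest face is 340 mm from the table's bounding box.

A is a table. B is a stool. Three stools sit around the table at the −y, −x, +x sides. The gap between each stool and the table is 340 mm.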